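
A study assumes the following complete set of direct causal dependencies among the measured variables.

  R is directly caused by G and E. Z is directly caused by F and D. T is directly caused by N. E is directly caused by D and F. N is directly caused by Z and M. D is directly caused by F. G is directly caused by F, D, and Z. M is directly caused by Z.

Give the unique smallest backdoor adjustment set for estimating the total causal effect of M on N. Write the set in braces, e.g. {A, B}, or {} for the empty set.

Variables eligible for adjustment (non-descendants of M, excluding M and N): {D, E, F, G, R, Z}.
Backdoor paths from M to N:
  P1: M <- Z -> N
The empty set is not sufficient: P1 (M <- Z -> N) has no collider blocking it and no conditioned non-collider, so it is open.
Try {Z}:
  P1: blocked at fork node Z ∈ conditioning set.
{Z} contains no descendant of M and blocks every backdoor path.
No other singleton works — e.g. {F} leaves P1 open — so {Z} is the unique smallest valid adjustment set.

{Z}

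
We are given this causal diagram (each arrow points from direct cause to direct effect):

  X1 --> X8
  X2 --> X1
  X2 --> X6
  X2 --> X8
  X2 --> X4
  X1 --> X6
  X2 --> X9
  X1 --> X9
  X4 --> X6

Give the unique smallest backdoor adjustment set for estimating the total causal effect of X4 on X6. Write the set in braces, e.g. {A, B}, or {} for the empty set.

Variables eligible for adjustment (non-descendants of X4, excluding X4 and X6): {X1, X2, X8, X9}.
Backdoor paths from X4 to X6:
  P1: X4 <- X2 -> X1 -> X6
  P2: X4 <- X2 -> X9 <- X1 -> X6
  P3: X4 <- X2 -> X6
  P4: X4 <- X2 -> X8 <- X1 -> X6
The empty set is not sufficient: P1 (X4 <- X2 -> X1 -> X6) has no collider blocking it and no conditioned non-collider, so it is open.
Try {X2}:
  P1: blocked at fork node X2 ∈ conditioning set.
  P2: blocked at fork node X2 ∈ conditioning set.
  P3: blocked at fork node X2 ∈ conditioning set.
  P4: blocked at fork node X2 ∈ conditioning set.
{X2} contains no descendant of X4 and blocks every backdoor path.
No other singleton works — e.g. {X1} leaves P3 open — so {X2} is the unique smallest valid adjustment set.

{X2}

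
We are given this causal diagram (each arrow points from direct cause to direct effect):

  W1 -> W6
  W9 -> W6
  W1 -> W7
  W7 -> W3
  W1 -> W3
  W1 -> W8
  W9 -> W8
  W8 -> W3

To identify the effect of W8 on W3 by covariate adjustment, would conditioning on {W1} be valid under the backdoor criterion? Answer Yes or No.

Backdoor paths from W8 to W3 (paths whose first edge points into W8):
  P1: W8 <- W1 -> W7 -> W3
  P2: W8 <- W1 -> W3
  P3: W8 <- W9 -> W6 <- W1 -> W7 -> W3
  P4: W8 <- W9 -> W6 <- W1 -> W3
Condition 1 (no descendant of W8 in the set): holds — descendants of W8 are {W3}; none are in {W1}.
Condition 2 (every backdoor path blocked by {W1}):
  P1: blocked at fork node W1 ∈ conditioning set.
  P2: blocked at fork node W1 ∈ conditioning set.
  P3: blocked at collider W6 (neither it nor any descendant is in the conditioning set).
  P4: blocked at collider W6 (neither it nor any descendant is in the conditioning set).
{W1} satisfies the backdoor criterion.

Yes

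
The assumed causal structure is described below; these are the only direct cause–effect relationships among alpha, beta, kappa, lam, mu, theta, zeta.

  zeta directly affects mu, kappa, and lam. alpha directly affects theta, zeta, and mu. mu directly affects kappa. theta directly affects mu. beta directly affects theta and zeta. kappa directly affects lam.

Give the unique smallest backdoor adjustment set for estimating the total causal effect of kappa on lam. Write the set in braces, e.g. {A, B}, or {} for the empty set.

Variables eligible for adjustment (non-descendants of kappa, excluding kappa and lam): {alpha, beta, mu, theta, zeta}.
Backdoor paths from kappa to lam:
  P1: kappa <- zeta -> lam
  P2: kappa <- mu <- alpha -> theta <- beta -> zeta -> lam
  P3: kappa <- mu <- alpha -> zeta -> lam
  P4: kappa <- mu <- theta <- beta -> zeta -> lam
  P5: kappa <- mu <- theta <- alpha -> zeta -> lam
  P6: kappa <- mu <- zeta -> lam
The empty set is not sufficient: P1 (kappa <- zeta -> lam) has no collider blocking it and no conditioned non-collider, so it is open.
Try {zeta}:
  P1: blocked at fork node zeta ∈ conditioning set.
  P2: blocked at collider theta (neither it nor any descendant is in the conditioning set).
  P3: blocked at chain node zeta ∈ conditioning set.
  P4: blocked at chain node zeta ∈ conditioning set.
  P5: blocked at chain node zeta ∈ conditioning set.
  P6: blocked at fork node zeta ∈ conditioning set.
{zeta} contains no descendant of kappa and blocks every backdoor path.
No other singleton works — e.g. {beta} leaves P1 open — so {zeta} is the unique smallest valid adjustment set.

{zeta}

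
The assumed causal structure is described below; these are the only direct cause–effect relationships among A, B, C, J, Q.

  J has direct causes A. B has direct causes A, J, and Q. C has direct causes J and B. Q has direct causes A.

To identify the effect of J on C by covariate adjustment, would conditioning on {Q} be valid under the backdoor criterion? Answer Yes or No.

No

Backdoor paths from J to C (paths whose first edge points into J):
  P1: J <- A -> Q -> B -> C
  P2: J <- A -> B -> C
Condition 1 (no descendant of J in the set): holds — descendants of J are {B, C}; none are in {Q}.
Condition 2 (every backdoor path blocked by {Q}):
  P1: blocked at chain node Q ∈ conditioning set.
  P2: open — no interior node is in the conditioning set.
{Q} does not satisfy the backdoor criterion.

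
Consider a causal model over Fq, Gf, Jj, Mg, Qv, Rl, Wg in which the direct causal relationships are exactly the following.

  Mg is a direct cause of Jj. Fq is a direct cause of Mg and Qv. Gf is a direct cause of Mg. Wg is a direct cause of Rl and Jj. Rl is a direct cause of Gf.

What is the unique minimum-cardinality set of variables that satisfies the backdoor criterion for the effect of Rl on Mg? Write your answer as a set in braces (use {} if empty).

Variables eligible for adjustment (non-descendants of Rl, excluding Rl and Mg): {Fq, Qv, Wg}.
Backdoor paths from Rl to Mg:
  P1: Rl <- Wg -> Jj <- Mg
Each backdoor path contains an unconditioned collider, so every path is already blocked with the empty conditioning set:
  P1: blocked at collider Jj (neither it nor any descendant is in the conditioning set).
The empty set is therefore the unique smallest valid set.

{}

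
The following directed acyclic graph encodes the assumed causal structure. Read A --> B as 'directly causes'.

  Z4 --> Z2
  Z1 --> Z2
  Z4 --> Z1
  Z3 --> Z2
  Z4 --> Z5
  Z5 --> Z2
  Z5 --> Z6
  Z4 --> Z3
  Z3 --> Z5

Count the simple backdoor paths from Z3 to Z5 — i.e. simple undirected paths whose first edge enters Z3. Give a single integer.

A backdoor path from Z3 to Z5 is any simple undirected path whose first edge points into Z3 (i.e. leaves Z3 via a parent).
Parents of Z3: {Z4}.
Enumerating:
  P1: Z3 <- Z4 -> Z1 -> Z2 <- Z5
  P2: Z3 <- Z4 -> Z5
  P3: Z3 <- Z4 -> Z2 <- Z5
That exhausts the simple backdoor paths. Count: 3.

3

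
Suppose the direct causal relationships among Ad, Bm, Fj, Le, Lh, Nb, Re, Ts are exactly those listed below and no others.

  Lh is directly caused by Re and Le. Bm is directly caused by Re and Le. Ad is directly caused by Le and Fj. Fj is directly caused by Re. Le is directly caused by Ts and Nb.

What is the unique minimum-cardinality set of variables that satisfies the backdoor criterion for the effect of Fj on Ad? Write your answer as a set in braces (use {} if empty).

{}

Variables eligible for adjustment (non-descendants of Fj, excluding Fj and Ad): {Bm, Le, Lh, Nb, Re, Ts}.
Backdoor paths from Fj to Ad:
  P1: Fj <- Re -> Lh <- Le -> Ad
  P2: Fj <- Re -> Bm <- Le -> Ad
Each backdoor path contains an unconditioned collider, so every path is already blocked with the empty conditioning set:
  P1: blocked at collider Lh (neither it nor any descendant is in the conditioning set).
  P2: blocked at collider Bm (neither it nor any descendant is in the conditioning set).
The empty set is therefore the unique smallest valid set.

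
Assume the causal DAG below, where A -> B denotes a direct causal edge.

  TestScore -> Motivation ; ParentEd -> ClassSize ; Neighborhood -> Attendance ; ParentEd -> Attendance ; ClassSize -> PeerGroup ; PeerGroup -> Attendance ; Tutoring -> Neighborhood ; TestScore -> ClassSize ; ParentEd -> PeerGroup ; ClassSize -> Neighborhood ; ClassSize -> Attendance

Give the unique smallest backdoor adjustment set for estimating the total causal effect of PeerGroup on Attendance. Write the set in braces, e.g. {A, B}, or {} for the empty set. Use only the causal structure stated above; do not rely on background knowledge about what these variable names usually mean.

{ClassSize, ParentEd}

Variables eligible for adjustment (non-descendants of PeerGroup, excluding PeerGroup and Attendance): {ClassSize, Motivation, Neighborhood, ParentEd, TestScore, Tutoring}.
Backdoor paths from PeerGroup to Attendance:
  P1: PeerGroup <- ParentEd -> ClassSize -> Neighborhood -> Attendance
  P2: PeerGroup <- ParentEd -> ClassSize -> Attendance
  P3: PeerGroup <- ParentEd -> Attendance
  P4: PeerGroup <- ClassSize <- ParentEd -> Attendance
  P5: PeerGroup <- ClassSize -> Neighborhood -> Attendance
  P6: PeerGroup <- ClassSize -> Attendance
The empty set is not sufficient: P1 (PeerGroup <- ParentEd -> ClassSize -> Neighborhood -> Attendance) has no collider blocking it and no conditioned non-collider, so it is open.
Try {ClassSize, ParentEd}:
  P1: blocked at fork node ParentEd ∈ conditioning set.
  P2: blocked at fork node ParentEd ∈ conditioning set.
  P3: blocked at fork node ParentEd ∈ conditioning set.
  P4: blocked at chain node ClassSize ∈ conditioning set.
  P5: blocked at fork node ClassSize ∈ conditioning set.
  P6: blocked at fork node ClassSize ∈ conditioning set.
{ClassSize, ParentEd} contains no descendant of PeerGroup and blocks every backdoor path.
Every element of {ClassSize, ParentEd} is needed (dropping ClassSize leaves P5 open; dropping ParentEd leaves P3 open), so no proper subset is valid.
Among all size-2 subsets of the eligible variables, only {ClassSize, ParentEd} blocks every backdoor path, so it is the unique smallest valid adjustment set.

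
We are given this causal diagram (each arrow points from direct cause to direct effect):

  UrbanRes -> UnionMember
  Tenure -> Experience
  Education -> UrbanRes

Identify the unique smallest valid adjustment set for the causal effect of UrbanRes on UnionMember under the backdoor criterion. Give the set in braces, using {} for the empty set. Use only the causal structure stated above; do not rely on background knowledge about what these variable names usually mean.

{}

Variables eligible for adjustment (non-descendants of UrbanRes, excluding UrbanRes and UnionMember): {Education, Experience, Tenure}.
Backdoor paths from UrbanRes to UnionMember:
  (none)
With no backdoor paths the empty set already satisfies the criterion, and it is trivially minimal.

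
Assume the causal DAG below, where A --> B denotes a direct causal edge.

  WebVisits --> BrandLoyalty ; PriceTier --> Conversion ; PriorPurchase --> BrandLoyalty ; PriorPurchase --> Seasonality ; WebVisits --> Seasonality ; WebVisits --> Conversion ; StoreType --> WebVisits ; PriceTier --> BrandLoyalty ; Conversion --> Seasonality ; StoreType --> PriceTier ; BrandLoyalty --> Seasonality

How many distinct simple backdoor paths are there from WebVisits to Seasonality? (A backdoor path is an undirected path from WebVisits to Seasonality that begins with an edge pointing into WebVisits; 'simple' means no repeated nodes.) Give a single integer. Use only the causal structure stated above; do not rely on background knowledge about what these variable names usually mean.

A backdoor path from WebVisits to Seasonality is any simple undirected path whose first edge points into WebVisits (i.e. leaves WebVisits via a parent).
Parents of WebVisits: {StoreType}.
Enumerating:
  P1: WebVisits <- StoreType -> PriceTier -> BrandLoyalty <- PriorPurchase -> Seasonality
  P2: WebVisits <- StoreType -> PriceTier -> BrandLoyalty -> Seasonality
  P3: WebVisits <- StoreType -> PriceTier -> Conversion -> Seasonality
That exhausts the simple backdoor paths. Count: 3.

3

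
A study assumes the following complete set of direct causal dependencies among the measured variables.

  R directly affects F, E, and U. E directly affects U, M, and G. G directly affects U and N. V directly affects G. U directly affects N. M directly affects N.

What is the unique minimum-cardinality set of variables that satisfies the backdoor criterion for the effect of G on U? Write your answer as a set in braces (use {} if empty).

Variables eligible for adjustment (non-descendants of G, excluding G and U): {E, F, M, R, V}.
Backdoor paths from G to U:
  P1: G <- E <- R -> U
  P2: G <- E -> M -> N <- U
  P3: G <- E -> U
The empty set is not sufficient: P1 (G <- E <- R -> U) has no collider blocking it and no conditioned non-collider, so it is open.
Try {E}:
  P1: blocked at chain node E ∈ conditioning set.
  P2: blocked at fork node E ∈ conditioning set.
  P3: blocked at fork node E ∈ conditioning set.
{E} contains no descendant of G and blocks every backdoor path.
No other singleton works — e.g. {R} leaves P3 open — so {E} is the unique smallest valid adjustment set.

{E}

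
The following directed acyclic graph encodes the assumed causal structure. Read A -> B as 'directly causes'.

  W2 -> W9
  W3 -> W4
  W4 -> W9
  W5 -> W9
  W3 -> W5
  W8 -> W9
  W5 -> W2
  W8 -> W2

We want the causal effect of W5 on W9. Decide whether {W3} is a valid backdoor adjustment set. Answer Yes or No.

Backdoor paths from W5 to W9 (paths whose first edge points into W5):
  P1: W5 <- W3 -> W4 -> W9
Condition 1 (no descendant of W5 in the set): holds — descendants of W5 are {W2, W9}; none are in {W3}.
Condition 2 (every backdoor path blocked by {W3}):
  P1: blocked at fork node W3 ∈ conditioning set.
{W3} satisfies the backdoor criterion.

Yes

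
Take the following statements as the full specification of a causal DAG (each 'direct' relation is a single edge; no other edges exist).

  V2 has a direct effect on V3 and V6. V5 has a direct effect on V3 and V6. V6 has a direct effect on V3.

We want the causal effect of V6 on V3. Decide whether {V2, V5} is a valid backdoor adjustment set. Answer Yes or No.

Yes

Backdoor paths from V6 to V3 (paths whose first edge points into V6):
  P1: V6 <- V2 -> V3
  P2: V6 <- V5 -> V3
Condition 1 (no descendant of V6 in the set): holds — descendants of V6 are {V3}; none are in {V2, V5}.
Condition 2 (every backdoor path blocked by {V2, V5}):
  P1: blocked at fork node V2 ∈ conditioning set.
  P2: blocked at fork node V5 ∈ conditioning set.
{V2, V5} satisfies the backdoor criterion.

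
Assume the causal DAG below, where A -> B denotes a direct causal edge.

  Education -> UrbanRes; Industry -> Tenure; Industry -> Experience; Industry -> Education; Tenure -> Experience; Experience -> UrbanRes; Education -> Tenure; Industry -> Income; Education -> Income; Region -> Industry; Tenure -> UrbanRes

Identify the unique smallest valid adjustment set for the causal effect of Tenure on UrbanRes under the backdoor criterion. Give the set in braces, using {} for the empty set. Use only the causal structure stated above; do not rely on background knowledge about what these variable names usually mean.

Variables eligible for adjustment (non-descendants of Tenure, excluding Tenure and UrbanRes): {Education, Income, Industry, Region}.
Backdoor paths from Tenure to UrbanRes:
  P1: Tenure <- Industry -> Education -> UrbanRes
  P2: Tenure <- Industry -> Income <- Education -> UrbanRes
  P3: Tenure <- Industry -> Experience -> UrbanRes
  P4: Tenure <- Education <- Industry -> Experience -> UrbanRes
  P5: Tenure <- Education -> Income <- Industry -> Experience -> UrbanRes
  P6: Tenure <- Education -> UrbanRes
The empty set is not sufficient: P1 (Tenure <- Industry -> Education -> UrbanRes) has no collider blocking it and no conditioned non-collider, so it is open.
Try {Education, Industry}:
  P1: blocked at fork node Industry ∈ conditioning set.
  P2: blocked at fork node Industry ∈ conditioning set.
  P3: blocked at fork node Industry ∈ conditioning set.
  P4: blocked at chain node Education ∈ conditioning set.
  P5: blocked at fork node Education ∈ conditioning set.
  P6: blocked at fork node Education ∈ conditioning set.
{Education, Industry} contains no descendant of Tenure and blocks every backdoor path.
Every element of {Education, Industry} is needed (dropping Education leaves P6 open; dropping Industry leaves P3 open), so no proper subset is valid.
Among all size-2 subsets of the eligible variables, only {Education, Industry} blocks every backdoor path, so it is the unique smallest valid adjustment set.

{Education, Industry}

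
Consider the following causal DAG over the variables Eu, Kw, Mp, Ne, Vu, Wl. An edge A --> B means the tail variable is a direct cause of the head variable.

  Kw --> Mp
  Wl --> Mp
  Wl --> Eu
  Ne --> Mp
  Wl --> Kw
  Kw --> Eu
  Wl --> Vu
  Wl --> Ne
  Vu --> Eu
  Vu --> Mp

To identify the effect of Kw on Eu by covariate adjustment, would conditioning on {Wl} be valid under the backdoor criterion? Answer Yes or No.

Yes

Backdoor paths from Kw to Eu (paths whose first edge points into Kw):
  P1: Kw <- Wl -> Vu -> Eu
  P2: Kw <- Wl -> Ne -> Mp <- Vu -> Eu
  P3: Kw <- Wl -> Eu
  P4: Kw <- Wl -> Mp <- Vu -> Eu
Condition 1 (no descendant of Kw in the set): holds — descendants of Kw are {Eu, Mp}; none are in {Wl}.
Condition 2 (every backdoor path blocked by {Wl}):
  P1: blocked at fork node Wl ∈ conditioning set.
  P2: blocked at fork node Wl ∈ conditioning set.
  P3: blocked at fork node Wl ∈ conditioning set.
  P4: blocked at fork node Wl ∈ conditioning set.
{Wl} satisfies the backdoor criterion.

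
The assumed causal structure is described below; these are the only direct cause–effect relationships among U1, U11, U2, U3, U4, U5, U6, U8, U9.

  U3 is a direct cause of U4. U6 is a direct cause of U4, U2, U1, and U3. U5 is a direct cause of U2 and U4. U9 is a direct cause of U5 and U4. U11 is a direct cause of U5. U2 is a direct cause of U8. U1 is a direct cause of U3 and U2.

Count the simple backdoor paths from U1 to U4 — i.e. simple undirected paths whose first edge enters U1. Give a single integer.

A backdoor path from U1 to U4 is any simple undirected path whose first edge points into U1 (i.e. leaves U1 via a parent).
Parents of U1: {U6}.
Enumerating:
  P1: U1 <- U6 -> U2 <- U5 <- U9 -> U4
  P2: U1 <- U6 -> U2 <- U5 -> U4
  P3: U1 <- U6 -> U3 -> U4
  P4: U1 <- U6 -> U4
That exhausts the simple backdoor paths. Count: 4.

4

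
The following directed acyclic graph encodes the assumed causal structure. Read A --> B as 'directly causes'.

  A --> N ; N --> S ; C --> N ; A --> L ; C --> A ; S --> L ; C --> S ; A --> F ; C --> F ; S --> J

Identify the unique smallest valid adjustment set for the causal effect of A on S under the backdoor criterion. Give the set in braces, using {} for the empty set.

{C}

Variables eligible for adjustment (non-descendants of A, excluding A and S): {C}.
Backdoor paths from A to S:
  P1: A <- C -> N -> S
  P2: A <- C -> S
The empty set is not sufficient: P1 (A <- C -> N -> S) has no collider blocking it and no conditioned non-collider, so it is open.
Try {C}:
  P1: blocked at fork node C ∈ conditioning set.
  P2: blocked at fork node C ∈ conditioning set.
{C} contains no descendant of A and blocks every backdoor path.
{C} is the unique smallest valid adjustment set.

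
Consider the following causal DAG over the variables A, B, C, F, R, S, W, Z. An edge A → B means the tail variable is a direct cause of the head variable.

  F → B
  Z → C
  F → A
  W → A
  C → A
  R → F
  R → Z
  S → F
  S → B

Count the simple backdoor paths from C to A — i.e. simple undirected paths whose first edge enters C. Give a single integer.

A backdoor path from C to A is any simple undirected path whose first edge points into C (i.e. leaves C via a parent).
Parents of C: {Z}.
Enumerating:
  P1: C <- Z <- R -> F -> A
That exhausts the simple backdoor paths. Count: 1.

1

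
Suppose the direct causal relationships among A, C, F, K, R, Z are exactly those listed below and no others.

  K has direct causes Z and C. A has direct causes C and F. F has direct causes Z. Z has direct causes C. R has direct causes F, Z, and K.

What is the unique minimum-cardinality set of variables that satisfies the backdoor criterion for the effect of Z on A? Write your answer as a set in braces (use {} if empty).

Variables eligible for adjustment (non-descendants of Z, excluding Z and A): {C}.
Backdoor paths from Z to A:
  P1: Z <- C -> K -> R <- F -> A
  P2: Z <- C -> A
The empty set is not sufficient: P2 (Z <- C -> A) has no collider blocking it and no conditioned non-collider, so it is open.
Try {C}:
  P1: blocked at fork node C ∈ conditioning set.
  P2: blocked at fork node C ∈ conditioning set.
{C} contains no descendant of Z and blocks every backdoor path.
{C} is the unique smallest valid adjustment set.

{C}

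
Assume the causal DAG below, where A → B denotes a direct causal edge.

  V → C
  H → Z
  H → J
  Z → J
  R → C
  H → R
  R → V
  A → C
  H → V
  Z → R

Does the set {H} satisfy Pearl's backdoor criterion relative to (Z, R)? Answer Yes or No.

Yes

Backdoor paths from Z to R (paths whose first edge points into Z):
  P1: Z <- H -> R
  P2: Z <- H -> V <- R
  P3: Z <- H -> V -> C <- R
Condition 1 (no descendant of Z in the set): holds — descendants of Z are {C, J, R, V}; none are in {H}.
Condition 2 (every backdoor path blocked by {H}):
  P1: blocked at fork node H ∈ conditioning set.
  P2: blocked at fork node H ∈ conditioning set.
  P3: blocked at fork node H ∈ conditioning set.
{H} satisfies the backdoor criterion.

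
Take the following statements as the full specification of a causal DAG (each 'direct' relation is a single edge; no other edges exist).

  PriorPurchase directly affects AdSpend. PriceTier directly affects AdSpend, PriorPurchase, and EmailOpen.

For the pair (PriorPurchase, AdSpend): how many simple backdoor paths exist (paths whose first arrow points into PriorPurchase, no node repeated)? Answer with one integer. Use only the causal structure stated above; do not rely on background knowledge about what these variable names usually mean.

A backdoor path from PriorPurchase to AdSpend is any simple undirected path whose first edge points into PriorPurchase (i.e. leaves PriorPurchase via a parent).
Parents of PriorPurchase: {PriceTier}.
Enumerating:
  P1: PriorPurchase <- PriceTier -> AdSpend
That exhausts the simple backdoor paths. Count: 1.

1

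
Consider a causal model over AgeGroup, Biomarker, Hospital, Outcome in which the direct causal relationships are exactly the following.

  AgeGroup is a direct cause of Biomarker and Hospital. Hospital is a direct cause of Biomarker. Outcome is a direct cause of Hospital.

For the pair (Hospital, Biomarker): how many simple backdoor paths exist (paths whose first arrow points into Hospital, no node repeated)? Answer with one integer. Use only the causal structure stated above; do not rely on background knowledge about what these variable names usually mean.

A backdoor path from Hospital to Biomarker is any simple undirected path whose first edge points into Hospital (i.e. leaves Hospital via a parent).
Parents of Hospital: {AgeGroup, Outcome}.
Enumerating:
  P1: Hospital <- AgeGroup -> Biomarker
That exhausts the simple backdoor paths. Count: 1.

1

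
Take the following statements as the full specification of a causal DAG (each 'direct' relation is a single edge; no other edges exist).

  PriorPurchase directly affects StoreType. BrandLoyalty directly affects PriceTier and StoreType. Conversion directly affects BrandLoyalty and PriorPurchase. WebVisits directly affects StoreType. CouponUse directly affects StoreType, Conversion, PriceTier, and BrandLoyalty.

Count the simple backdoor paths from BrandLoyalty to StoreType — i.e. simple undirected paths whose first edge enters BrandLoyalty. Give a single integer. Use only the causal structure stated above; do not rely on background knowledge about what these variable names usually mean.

4

A backdoor path from BrandLoyalty to StoreType is any simple undirected path whose first edge points into BrandLoyalty (i.e. leaves BrandLoyalty via a parent).
Parents of BrandLoyalty: {Conversion, CouponUse}.
Enumerating:
  P1: BrandLoyalty <- CouponUse -> Conversion -> PriorPurchase -> StoreType
  P2: BrandLoyalty <- CouponUse -> StoreType
  P3: BrandLoyalty <- Conversion <- CouponUse -> StoreType
  P4: BrandLoyalty <- Conversion -> PriorPurchase -> StoreType
That exhausts the simple backdoor paths. Count: 4.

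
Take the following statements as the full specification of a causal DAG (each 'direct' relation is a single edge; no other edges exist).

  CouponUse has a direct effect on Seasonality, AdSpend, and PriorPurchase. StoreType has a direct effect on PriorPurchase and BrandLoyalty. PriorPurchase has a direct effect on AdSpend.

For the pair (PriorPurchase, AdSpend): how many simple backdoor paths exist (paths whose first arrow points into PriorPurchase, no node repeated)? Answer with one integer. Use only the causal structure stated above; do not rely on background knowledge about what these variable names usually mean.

A backdoor path from PriorPurchase to AdSpend is any simple undirected path whose first edge points into PriorPurchase (i.e. leaves PriorPurchase via a parent).
Parents of PriorPurchase: {CouponUse, StoreType}.
Enumerating:
  P1: PriorPurchase <- CouponUse -> AdSpend
That exhausts the simple backdoor paths. Count: 1.

1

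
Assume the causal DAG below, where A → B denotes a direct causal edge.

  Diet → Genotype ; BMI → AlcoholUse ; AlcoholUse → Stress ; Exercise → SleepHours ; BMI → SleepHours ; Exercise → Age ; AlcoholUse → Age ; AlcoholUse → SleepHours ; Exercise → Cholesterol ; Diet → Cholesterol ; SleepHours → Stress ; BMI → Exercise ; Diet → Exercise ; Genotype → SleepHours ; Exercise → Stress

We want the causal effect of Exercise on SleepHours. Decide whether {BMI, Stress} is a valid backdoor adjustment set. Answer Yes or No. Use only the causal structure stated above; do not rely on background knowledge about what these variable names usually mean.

No

Backdoor paths from Exercise to SleepHours (paths whose first edge points into Exercise):
  P1: Exercise <- Diet -> Genotype -> SleepHours
  P2: Exercise <- BMI -> AlcoholUse -> SleepHours
  P3: Exercise <- BMI -> AlcoholUse -> Stress <- SleepHours
  P4: Exercise <- BMI -> SleepHours
Condition 1 (no descendant of Exercise in the set): FAILS — Stress is a descendant of Exercise.
Condition 2 (every backdoor path blocked by {BMI, Stress}):
  P1: open — no interior node is in the conditioning set.
  P2: blocked at fork node BMI ∈ conditioning set.
  P3: blocked at fork node BMI ∈ conditioning set.
  P4: blocked at fork node BMI ∈ conditioning set.
{BMI, Stress} does not satisfy the backdoor criterion.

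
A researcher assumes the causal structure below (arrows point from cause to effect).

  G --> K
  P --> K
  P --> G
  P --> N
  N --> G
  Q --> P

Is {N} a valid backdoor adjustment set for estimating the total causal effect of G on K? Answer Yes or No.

Backdoor paths from G to K (paths whose first edge points into G):
  P1: G <- P -> K
  P2: G <- N <- P -> K
Condition 1 (no descendant of G in the set): holds — descendants of G are {K}; none are in {N}.
Condition 2 (every backdoor path blocked by {N}):
  P1: open — no interior node is in the conditioning set.
  P2: blocked at chain node N ∈ conditioning set.
{N} does not satisfy the backdoor criterion.

No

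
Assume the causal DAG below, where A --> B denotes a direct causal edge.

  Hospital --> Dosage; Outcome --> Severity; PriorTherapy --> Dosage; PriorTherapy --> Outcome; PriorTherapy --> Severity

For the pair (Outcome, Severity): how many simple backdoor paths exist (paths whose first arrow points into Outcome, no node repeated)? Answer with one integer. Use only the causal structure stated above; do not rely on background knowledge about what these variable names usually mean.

A backdoor path from Outcome to Severity is any simple undirected path whose first edge points into Outcome (i.e. leaves Outcome via a parent).
Parents of Outcome: {PriorTherapy}.
Enumerating:
  P1: Outcome <- PriorTherapy -> Severity
That exhausts the simple backdoor paths. Count: 1.

1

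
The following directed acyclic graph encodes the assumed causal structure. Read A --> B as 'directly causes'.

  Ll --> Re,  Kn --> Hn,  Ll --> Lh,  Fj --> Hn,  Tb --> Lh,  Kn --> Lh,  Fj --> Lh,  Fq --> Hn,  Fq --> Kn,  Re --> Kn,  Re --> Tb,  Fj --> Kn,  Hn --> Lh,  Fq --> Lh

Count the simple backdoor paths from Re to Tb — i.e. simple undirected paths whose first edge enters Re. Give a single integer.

1

A backdoor path from Re to Tb is any simple undirected path whose first edge points into Re (i.e. leaves Re via a parent).
Parents of Re: {Ll}.
Enumerating:
  P1: Re <- Ll -> Lh <- Tb
That exhausts the simple backdoor paths. Count: 1.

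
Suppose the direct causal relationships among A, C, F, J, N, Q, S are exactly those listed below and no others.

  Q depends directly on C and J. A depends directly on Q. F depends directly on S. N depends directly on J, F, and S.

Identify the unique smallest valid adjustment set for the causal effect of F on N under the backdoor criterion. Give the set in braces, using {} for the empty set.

{S}

Variables eligible for adjustment (non-descendants of F, excluding F and N): {A, C, J, Q, S}.
Backdoor paths from F to N:
  P1: F <- S -> N
The empty set is not sufficient: P1 (F <- S -> N) has no collider blocking it and no conditioned non-collider, so it is open.
Try {S}:
  P1: blocked at fork node S ∈ conditioning set.
{S} contains no descendant of F and blocks every backdoor path.
No other singleton works — e.g. {J} leaves P1 open — so {S} is the unique smallest valid adjustment set.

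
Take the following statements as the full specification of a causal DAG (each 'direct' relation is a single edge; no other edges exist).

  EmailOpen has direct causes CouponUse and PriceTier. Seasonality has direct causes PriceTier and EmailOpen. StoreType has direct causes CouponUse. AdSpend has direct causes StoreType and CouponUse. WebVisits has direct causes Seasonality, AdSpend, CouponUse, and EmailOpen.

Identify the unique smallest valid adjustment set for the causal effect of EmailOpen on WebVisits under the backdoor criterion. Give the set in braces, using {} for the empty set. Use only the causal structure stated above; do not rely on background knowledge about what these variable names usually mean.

{CouponUse, PriceTier}

Variables eligible for adjustment (non-descendants of EmailOpen, excluding EmailOpen and WebVisits): {AdSpend, CouponUse, PriceTier, StoreType}.
Backdoor paths from EmailOpen to WebVisits:
  P1: EmailOpen <- CouponUse -> StoreType -> AdSpend -> WebVisits
  P2: EmailOpen <- CouponUse -> AdSpend -> WebVisits
  P3: EmailOpen <- CouponUse -> WebVisits
  P4: EmailOpen <- PriceTier -> Seasonality -> WebVisits
The empty set is not sufficient: P1 (EmailOpen <- CouponUse -> StoreType -> AdSpend -> WebVisits) has no collider blocking it and no conditioned non-collider, so it is open.
Try {CouponUse, PriceTier}:
  P1: blocked at fork node CouponUse ∈ conditioning set.
  P2: blocked at fork node CouponUse ∈ conditioning set.
  P3: blocked at fork node CouponUse ∈ conditioning set.
  P4: blocked at fork node PriceTier ∈ conditioning set.
{CouponUse, PriceTier} contains no descendant of EmailOpen and blocks every backdoor path.
Every element of {CouponUse, PriceTier} is needed (dropping CouponUse leaves P1 open; dropping PriceTier leaves P4 open), so no proper subset is valid.
Among all size-2 subsets of the eligible variables, only {CouponUse, PriceTier} blocks every backdoor path, so it is the unique smallest valid adjustment set.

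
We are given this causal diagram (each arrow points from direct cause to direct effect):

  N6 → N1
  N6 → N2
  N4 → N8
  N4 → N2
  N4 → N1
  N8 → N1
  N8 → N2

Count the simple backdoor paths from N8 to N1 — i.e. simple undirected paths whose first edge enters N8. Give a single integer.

A backdoor path from N8 to N1 is any simple undirected path whose first edge points into N8 (i.e. leaves N8 via a parent).
Parents of N8: {N4}.
Enumerating:
  P1: N8 <- N4 -> N1
  P2: N8 <- N4 -> N2 <- N6 -> N1
That exhausts the simple backdoor paths. Count: 2.

2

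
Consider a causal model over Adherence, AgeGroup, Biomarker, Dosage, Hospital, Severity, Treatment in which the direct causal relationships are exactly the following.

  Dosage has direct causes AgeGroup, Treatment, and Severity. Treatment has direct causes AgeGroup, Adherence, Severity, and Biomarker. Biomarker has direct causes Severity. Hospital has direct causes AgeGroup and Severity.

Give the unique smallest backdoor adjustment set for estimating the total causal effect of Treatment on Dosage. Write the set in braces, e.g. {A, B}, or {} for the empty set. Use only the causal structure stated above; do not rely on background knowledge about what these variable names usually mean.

{AgeGroup, Severity}

Variables eligible for adjustment (non-descendants of Treatment, excluding Treatment and Dosage): {Adherence, AgeGroup, Biomarker, Hospital, Severity}.
Backdoor paths from Treatment to Dosage:
  P1: Treatment <- Severity -> Dosage
  P2: Treatment <- Severity -> Hospital <- AgeGroup -> Dosage
  P3: Treatment <- Biomarker <- Severity -> Dosage
  P4: Treatment <- Biomarker <- Severity -> Hospital <- AgeGroup -> Dosage
  P5: Treatment <- AgeGroup -> Dosage
  P6: Treatment <- AgeGroup -> Hospital <- Severity -> Dosage
The empty set is not sufficient: P1 (Treatment <- Severity -> Dosage) has no collider blocking it and no conditioned non-collider, so it is open.
Try {AgeGroup, Severity}:
  P1: blocked at fork node Severity ∈ conditioning set.
  P2: blocked at fork node Severity ∈ conditioning set.
  P3: blocked at fork node Severity ∈ conditioning set.
  P4: blocked at fork node Severity ∈ conditioning set.
  P5: blocked at fork node AgeGroup ∈ conditioning set.
  P6: blocked at fork node AgeGroup ∈ conditioning set.
{AgeGroup, Severity} contains no descendant of Treatment and blocks every backdoor path.
Every element of {AgeGroup, Severity} is needed (dropping AgeGroup leaves P5 open; dropping Severity leaves P1 open), so no proper subset is valid.
Among all size-2 subsets of the eligible variables, only {AgeGroup, Severity} blocks every backdoor path, so it is the unique smallest valid adjustment set.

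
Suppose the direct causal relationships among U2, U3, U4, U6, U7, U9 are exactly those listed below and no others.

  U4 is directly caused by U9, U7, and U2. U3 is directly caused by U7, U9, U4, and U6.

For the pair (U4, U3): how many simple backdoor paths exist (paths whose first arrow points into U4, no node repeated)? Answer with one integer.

A backdoor path from U4 to U3 is any simple undirected path whose first edge points into U4 (i.e. leaves U4 via a parent).
Parents of U4: {U2, U7, U9}.
Enumerating:
  P1: U4 <- U9 -> U3
  P2: U4 <- U7 -> U3
That exhausts the simple backdoor paths. Count: 2.

2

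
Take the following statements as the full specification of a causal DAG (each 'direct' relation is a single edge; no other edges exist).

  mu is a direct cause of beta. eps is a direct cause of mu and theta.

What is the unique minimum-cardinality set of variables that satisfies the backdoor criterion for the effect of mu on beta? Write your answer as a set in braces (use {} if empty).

Variables eligible for adjustment (non-descendants of mu, excluding mu and beta): {eps, theta}.
Backdoor paths from mu to beta:
  (none)
With no backdoor paths the empty set already satisfies the criterion, and it is trivially minimal.

{}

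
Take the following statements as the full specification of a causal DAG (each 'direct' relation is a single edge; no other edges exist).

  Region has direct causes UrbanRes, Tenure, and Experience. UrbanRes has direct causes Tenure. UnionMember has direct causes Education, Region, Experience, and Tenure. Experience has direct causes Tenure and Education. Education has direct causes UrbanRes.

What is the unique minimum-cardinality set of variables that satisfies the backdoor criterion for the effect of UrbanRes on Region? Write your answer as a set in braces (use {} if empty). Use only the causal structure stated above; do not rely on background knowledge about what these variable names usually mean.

Variables eligible for adjustment (non-descendants of UrbanRes, excluding UrbanRes and Region): {Tenure}.
Backdoor paths from UrbanRes to Region:
  P1: UrbanRes <- Tenure -> Experience <- Education -> UnionMember <- Region
  P2: UrbanRes <- Tenure -> Experience -> Region
  P3: UrbanRes <- Tenure -> Experience -> UnionMember <- Region
  P4: UrbanRes <- Tenure -> Region
  P5: UrbanRes <- Tenure -> UnionMember <- Education -> Experience -> Region
  P6: UrbanRes <- Tenure -> UnionMember <- Experience -> Region
  P7: UrbanRes <- Tenure -> UnionMember <- Region
The empty set is not sufficient: P2 (UrbanRes <- Tenure -> Experience -> Region) has no collider blocking it and no conditioned non-collider, so it is open.
Try {Tenure}:
  P1: blocked at fork node Tenure ∈ conditioning set.
  P2: blocked at fork node Tenure ∈ conditioning set.
  P3: blocked at fork node Tenure ∈ conditioning set.
  P4: blocked at fork node Tenure ∈ conditioning set.
  P5: blocked at fork node Tenure ∈ conditioning set.
  P6: blocked at fork node Tenure ∈ conditioning set.
  P7: blocked at fork node Tenure ∈ conditioning set.
{Tenure} contains no descendant of UrbanRes and blocks every backdoor path.
{Tenure} is the unique smallest valid adjustment set.

{Tenure}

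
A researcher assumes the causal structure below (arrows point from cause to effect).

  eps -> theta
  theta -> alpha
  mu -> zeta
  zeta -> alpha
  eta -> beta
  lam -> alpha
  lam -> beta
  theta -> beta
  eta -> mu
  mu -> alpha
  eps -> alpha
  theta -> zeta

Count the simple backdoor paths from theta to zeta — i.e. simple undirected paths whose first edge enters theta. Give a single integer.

A backdoor path from theta to zeta is any simple undirected path whose first edge points into theta (i.e. leaves theta via a parent).
Parents of theta: {eps}.
Enumerating:
  P1: theta <- eps -> alpha <- mu -> zeta
  P2: theta <- eps -> alpha <- zeta
  P3: theta <- eps -> alpha <- lam -> beta <- eta -> mu -> zeta
That exhausts the simple backdoor paths. Count: 3.

3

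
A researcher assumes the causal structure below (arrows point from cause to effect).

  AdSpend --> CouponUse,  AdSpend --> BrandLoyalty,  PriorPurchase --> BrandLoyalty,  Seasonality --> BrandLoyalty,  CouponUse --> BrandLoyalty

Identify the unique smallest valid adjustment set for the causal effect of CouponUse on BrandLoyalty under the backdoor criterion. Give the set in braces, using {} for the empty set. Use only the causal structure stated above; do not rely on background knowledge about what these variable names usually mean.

{AdSpend}

Variables eligible for adjustment (non-descendants of CouponUse, excluding CouponUse and BrandLoyalty): {AdSpend, PriorPurchase, Seasonality}.
Backdoor paths from CouponUse to BrandLoyalty:
  P1: CouponUse <- AdSpend -> BrandLoyalty
The empty set is not sufficient: P1 (CouponUse <- AdSpend -> BrandLoyalty) has no collider blocking it and no conditioned non-collider, so it is open.
Try {AdSpend}:
  P1: blocked at fork node AdSpend ∈ conditioning set.
{AdSpend} contains no descendant of CouponUse and blocks every backdoor path.
No other singleton works — e.g. {PriorPurchase} leaves P1 open — so {AdSpend} is the unique smallest valid adjustment set.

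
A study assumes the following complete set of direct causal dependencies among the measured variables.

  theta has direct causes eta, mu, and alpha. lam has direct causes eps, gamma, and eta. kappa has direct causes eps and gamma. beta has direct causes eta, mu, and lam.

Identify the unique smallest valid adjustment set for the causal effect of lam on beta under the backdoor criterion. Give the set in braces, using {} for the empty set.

Variables eligible for adjustment (non-descendants of lam, excluding lam and beta): {alpha, eps, eta, gamma, kappa, mu, theta}.
Backdoor paths from lam to beta:
  P1: lam <- eta -> beta
  P2: lam <- eta -> theta <- mu -> beta
The empty set is not sufficient: P1 (lam <- eta -> beta) has no collider blocking it and no conditioned non-collider, so it is open.
Try {eta}:
  P1: blocked at fork node eta ∈ conditioning set.
  P2: blocked at fork node eta ∈ conditioning set.
{eta} contains no descendant of lam and blocks every backdoor path.
No other singleton works — e.g. {alpha} leaves P1 open — so {eta} is the unique smallest valid adjustment set.

{eta}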